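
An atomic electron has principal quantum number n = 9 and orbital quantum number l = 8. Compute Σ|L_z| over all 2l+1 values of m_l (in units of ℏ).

The allowed m_l values are -8, -7, -6, -5, -4, -3, -2, -1, 0, 1, 2, 3, 4, 5, 6, 7, 8.
Σ|m_l| = 2(1+2+…+8) = 72.

Σ|L_z| = 72 ℏ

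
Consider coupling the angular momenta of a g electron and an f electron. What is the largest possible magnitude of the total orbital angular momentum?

|L_tot|_max = 2√14 ℏ ≈ 7.483ℏ

Angular momentum addition gives L = |l₁ − l₂|, …, l₁ + l₂.
Allowed values: L = 1, 2, 3, 4, 5, 6, 7.
The largest magnitude corresponds to L = 7: |L_tot| = ℏ√(7·8) = 2√14 ℏ.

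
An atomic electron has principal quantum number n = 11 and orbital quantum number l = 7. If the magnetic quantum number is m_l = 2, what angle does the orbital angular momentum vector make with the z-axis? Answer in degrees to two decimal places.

|L| = ℏ√(l(l+1)) = 2√14 ℏ.
L_z = m_l ℏ = 2ℏ.
cos θ = L_z/|L| = 2/√56, so θ ≈ 74.50°.

θ ≈ 74.50°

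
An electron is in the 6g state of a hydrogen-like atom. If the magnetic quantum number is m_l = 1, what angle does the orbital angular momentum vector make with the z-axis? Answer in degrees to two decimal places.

θ ≈ 77.08°

For 6g, l = 4.
|L| = √(l(l+1)) ℏ = 2√5 ℏ.
L_z = m_l ℏ = 1ℏ.
cos θ = L_z/|L| = 1/√20, so θ ≈ 77.08°.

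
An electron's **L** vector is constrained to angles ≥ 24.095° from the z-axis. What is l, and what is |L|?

At minimum angle, m_l = l, so cos θ = l/√(l(l+1)); cos²θ = l/(l+1) = 0.8333.
Solving: l = 5.
Then |L| = ℏ√(5·6) = √30 ℏ.

l = 5, |L| = √30 ℏ ≈ 5.477ℏ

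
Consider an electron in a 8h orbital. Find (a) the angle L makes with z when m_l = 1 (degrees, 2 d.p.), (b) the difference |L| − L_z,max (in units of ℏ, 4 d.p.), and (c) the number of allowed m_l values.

θ(m_l=1) ≈ 79.48°; |L|−L_z,max ≈ 0.4772ℏ; 11 values

For 8h, l = 5.
For m_l = 1: cos θ = 1/√30, θ ≈ 79.48°.
|L| − L_z,max = (√30 − 5)ℏ ≈ 0.4772ℏ.
There are 2l+1 = 11 values of m_l.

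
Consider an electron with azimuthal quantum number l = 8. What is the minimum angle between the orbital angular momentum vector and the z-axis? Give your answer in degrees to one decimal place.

|L| = ℏ√(l(l+1)) = 6√2 ℏ.
The smallest angle corresponds to the largest L_z, i.e. m_l = l = 8, giving L_z = 8ℏ.
cos θ_min = 8/√72, so θ_min ≈ 19.5°.

θ_min ≈ 19.5°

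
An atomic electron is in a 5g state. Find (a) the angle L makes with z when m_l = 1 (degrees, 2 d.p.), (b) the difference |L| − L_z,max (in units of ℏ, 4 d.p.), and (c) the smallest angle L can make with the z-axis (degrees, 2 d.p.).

The 5g subshell has l = 4.
For m_l = 1: cos θ = 1/√20, θ ≈ 77.08°.
|L| − L_z,max = (2√5 − 4)ℏ ≈ 0.4721ℏ.
cos θ_min = 4/√20, so θ_min ≈ 26.57°.

θ(m_l=1) ≈ 77.08°; |L|−L_z,max ≈ 0.4721ℏ; θ_min ≈ 26.57°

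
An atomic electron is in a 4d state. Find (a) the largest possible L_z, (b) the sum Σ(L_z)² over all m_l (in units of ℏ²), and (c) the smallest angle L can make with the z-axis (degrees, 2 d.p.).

L_z,max = 2ℏ; Σ(L_z)² = 10 ℏ²; θ_min ≈ 35.26°

For 4d, l = 2.
L_z,max = lℏ = 2ℏ.
Σ m_l² = 10, so Σ(L_z)² = 10 ℏ².
cos θ_min = 2/√6, so θ_min ≈ 35.26°.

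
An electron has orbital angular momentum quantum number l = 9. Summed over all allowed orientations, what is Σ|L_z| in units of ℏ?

The allowed m_l values are -9, -8, -7, -6, -5, -4, -3, -2, -1, 0, 1, 2, 3, 4, 5, 6, 7, 8, 9.
Σ|m_l| = 2·9(9+1)/2 = 90.

Σ|L_z| = 90 ℏ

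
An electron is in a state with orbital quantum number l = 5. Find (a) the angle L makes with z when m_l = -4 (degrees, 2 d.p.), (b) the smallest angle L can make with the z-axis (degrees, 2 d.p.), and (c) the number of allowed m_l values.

For m_l = -4: cos θ = -4/√30, θ ≈ 136.91°.
cos θ_min = 5/√30, so θ_min ≈ 24.09°.
There are 2l+1 = 11 values of m_l.

θ(m_l=-4) ≈ 136.91°; θ_min ≈ 24.09°; 11 values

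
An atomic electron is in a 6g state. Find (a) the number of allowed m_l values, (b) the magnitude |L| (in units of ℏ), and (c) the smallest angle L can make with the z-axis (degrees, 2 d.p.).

9 values; |L| = 2√5 ℏ ≈ 4.472ℏ; θ_min ≈ 26.57°

For 6g, l = 4.
There are 2l+1 = 9 values of m_l.
|L| = ℏ√(4·5) = 2√5 ℏ ≈ 4.472ℏ.
cos θ_min = 4/√20, so θ_min ≈ 26.57°.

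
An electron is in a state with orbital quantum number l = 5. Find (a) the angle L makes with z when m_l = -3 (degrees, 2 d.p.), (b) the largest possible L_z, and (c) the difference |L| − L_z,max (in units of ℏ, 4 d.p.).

θ(m_l=-3) ≈ 123.21°; L_z,max = 5ℏ; |L|−L_z,max ≈ 0.4772ℏ

For m_l = -3: cos θ = -3/√30, θ ≈ 123.21°.
L_z,max = lℏ = 5ℏ.
|L| − L_z,max = (√30 − 5)ℏ ≈ 0.4772ℏ.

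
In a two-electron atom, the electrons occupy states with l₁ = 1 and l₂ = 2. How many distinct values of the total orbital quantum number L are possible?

The total orbital quantum number L ranges from |l₁ − l₂| to l₁ + l₂ in integer steps.
So L can be 1, 2, 3.
That is 3 values.

3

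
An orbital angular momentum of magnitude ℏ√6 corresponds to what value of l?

l = 2

Since |L|² = l(l+1)ℏ², l(l+1) = 6.
l² + l − 6 = 0 ⇒ l = 2.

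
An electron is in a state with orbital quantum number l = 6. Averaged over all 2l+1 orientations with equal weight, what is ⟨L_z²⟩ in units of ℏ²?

⟨L_z²⟩ = 14 ℏ²

m_l runs from −6 to 6, i.e. {-6, -5, -4, -3, -2, -1, 0, 1, 2, 3, 4, 5, 6}.
⟨L_z²⟩ = ℏ²·l(l+1)/3 = 14ℏ².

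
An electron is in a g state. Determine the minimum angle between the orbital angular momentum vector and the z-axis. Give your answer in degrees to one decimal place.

θ_min ≈ 26.6°

The letter g corresponds to l = 4.
|L|² = l(l+1)ℏ² = 20ℏ², so |L| = 2√5 ℏ.
The smallest angle corresponds to the largest L_z, i.e. m_l = l = 4, giving L_z = 4ℏ.
cos θ_min = 4/√20, so θ_min ≈ 26.6°.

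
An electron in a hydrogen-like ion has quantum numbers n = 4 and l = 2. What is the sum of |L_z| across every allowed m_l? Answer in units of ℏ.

The allowed m_l values are -2, -1, 0, 1, 2.
Σ|m_l| = 2(1+2+…+2) = 6.

Σ|L_z| = 6 ℏ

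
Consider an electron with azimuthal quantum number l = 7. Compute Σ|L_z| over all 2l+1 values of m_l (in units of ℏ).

Σ|L_z| = 56 ℏ

The allowed m_l values are -7, -6, -5, -4, -3, -2, -1, 0, 1, 2, 3, 4, 5, 6, 7.
Σ|m_l| = 2(1+2+…+7) = 56.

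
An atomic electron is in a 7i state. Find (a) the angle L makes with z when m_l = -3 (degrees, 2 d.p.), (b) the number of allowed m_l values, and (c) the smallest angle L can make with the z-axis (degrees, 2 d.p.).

θ(m_l=-3) ≈ 117.58°; 13 values; θ_min ≈ 22.21°

7i means n = 7, l = 6.
For m_l = -3: cos θ = -3/√42, θ ≈ 117.58°.
There are 2l+1 = 13 values of m_l.
cos θ_min = 6/√42, so θ_min ≈ 22.21°.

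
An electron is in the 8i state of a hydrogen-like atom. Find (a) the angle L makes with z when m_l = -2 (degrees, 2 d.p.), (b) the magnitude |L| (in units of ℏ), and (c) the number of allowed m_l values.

θ(m_l=-2) ≈ 107.98°; |L| = √42 ℏ ≈ 6.481ℏ; 13 values

The 8i subshell has l = 6.
For m_l = -2: cos θ = -2/√42, θ ≈ 107.98°.
|L| = ℏ√(6·7) = √42 ℏ ≈ 6.481ℏ.
There are 2l+1 = 13 values of m_l.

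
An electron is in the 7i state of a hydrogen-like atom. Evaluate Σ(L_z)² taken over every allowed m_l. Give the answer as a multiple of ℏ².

The 7i subshell has l = 6.
The allowed m_l values are -6, -5, -4, -3, -2, -1, 0, 1, 2, 3, 4, 5, 6.
Σ m_l² = 2·(1 + 4 + 9 + 16 + 25 + 36) = 182.

Σ(L_z)² = 182 ℏ²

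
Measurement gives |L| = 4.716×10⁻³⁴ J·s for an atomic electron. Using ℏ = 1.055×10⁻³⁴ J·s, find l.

Dividing by ℏ: |L|/ℏ ≈ 4.470.
Set l(l+1) = 19.98; the integer solution is l = 4.

l = 4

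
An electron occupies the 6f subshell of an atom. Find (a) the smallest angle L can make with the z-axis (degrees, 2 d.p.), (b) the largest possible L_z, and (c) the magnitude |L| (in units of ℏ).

θ_min ≈ 30.00°; L_z,max = 3ℏ; |L| = 2√3 ℏ ≈ 3.464ℏ

For 6f, l = 3.
cos θ_min = 3/√12, so θ_min ≈ 30.00°.
L_z,max = lℏ = 3ℏ.
|L| = ℏ√(3·4) = 2√3 ℏ ≈ 3.464ℏ.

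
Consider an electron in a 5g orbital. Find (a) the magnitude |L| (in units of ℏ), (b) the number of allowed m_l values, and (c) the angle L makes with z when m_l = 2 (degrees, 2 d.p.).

|L| = 2√5 ℏ ≈ 4.472ℏ; 9 values; θ(m_l=2) ≈ 63.43°

5g means n = 5, l = 4.
|L| = ℏ√(4·5) = 2√5 ℏ ≈ 4.472ℏ.
There are 2l+1 = 9 values of m_l.
For m_l = 2: cos θ = 2/√20, θ ≈ 63.43°.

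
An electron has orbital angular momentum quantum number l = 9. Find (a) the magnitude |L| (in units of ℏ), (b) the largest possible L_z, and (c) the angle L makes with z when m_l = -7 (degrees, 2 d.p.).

|L| = 3√10 ℏ ≈ 9.487ℏ; L_z,max = 9ℏ; θ(m_l=-7) ≈ 137.55°

|L| = ℏ√(9·10) = 3√10 ℏ ≈ 9.487ℏ.
L_z,max = lℏ = 9ℏ.
For m_l = -7: cos θ = -7/√90, θ ≈ 137.55°.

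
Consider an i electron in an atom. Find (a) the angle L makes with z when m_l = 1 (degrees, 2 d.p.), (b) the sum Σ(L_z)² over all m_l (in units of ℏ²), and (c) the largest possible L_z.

For an i orbital, l = 6.
For m_l = 1: cos θ = 1/√42, θ ≈ 81.12°.
Σ m_l² = 182, so Σ(L_z)² = 182 ℏ².
L_z,max = lℏ = 6ℏ.

θ(m_l=1) ≈ 81.12°; Σ(L_z)² = 182 ℏ²; L_z,max = 6ℏ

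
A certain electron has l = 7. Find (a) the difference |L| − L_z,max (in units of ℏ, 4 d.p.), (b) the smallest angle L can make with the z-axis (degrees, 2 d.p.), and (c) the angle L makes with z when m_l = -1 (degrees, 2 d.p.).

|L|−L_z,max ≈ 0.4833ℏ; θ_min ≈ 20.70°; θ(m_l=-1) ≈ 97.68°

|L| − L_z,max = (2√14 − 7)ℏ ≈ 0.4833ℏ.
cos θ_min = 7/√56, so θ_min ≈ 20.70°.
For m_l = -1: cos θ = -1/√56, θ ≈ 97.68°.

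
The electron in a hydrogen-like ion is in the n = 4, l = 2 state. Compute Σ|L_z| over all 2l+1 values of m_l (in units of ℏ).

Σ|L_z| = 6 ℏ

m_l runs from −2 to 2, i.e. {-2, -1, 0, 1, 2}.
Σ|m_l| = 2·2(2+1)/2 = 6.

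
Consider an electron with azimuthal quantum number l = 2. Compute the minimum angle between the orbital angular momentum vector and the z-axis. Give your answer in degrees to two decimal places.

|L|² = l(l+1)ℏ² = 6ℏ², so |L| = √6 ℏ.
The smallest angle corresponds to the largest L_z, i.e. m_l = l = 2, giving L_z = 2ℏ.
cos θ_min = 2/√6, so θ_min ≈ 35.26°.

θ_min ≈ 35.26°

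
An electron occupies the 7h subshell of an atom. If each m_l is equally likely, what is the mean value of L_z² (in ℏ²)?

7h means n = 7, l = 5.
The allowed m_l values are -5, -4, -3, -2, -1, 0, 1, 2, 3, 4, 5.
⟨L_z²⟩ = ℏ²·(Σ m_l²)/(2l+1) = ℏ²·110/11 = 10ℏ².

⟨L_z²⟩ = 10 ℏ²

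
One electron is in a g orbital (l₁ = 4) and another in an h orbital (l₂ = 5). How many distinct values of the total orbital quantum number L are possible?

9

L runs from |4 − 5| = 1 to 4 + 5 = 9.
Allowed values: L = 1, 2, 3, 4, 5, 6, 7, 8, 9.
That is 9 values.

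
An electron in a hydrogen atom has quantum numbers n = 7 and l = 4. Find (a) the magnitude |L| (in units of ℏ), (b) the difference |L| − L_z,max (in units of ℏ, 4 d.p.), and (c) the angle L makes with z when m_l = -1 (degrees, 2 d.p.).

|L| = ℏ√(4·5) = 2√5 ℏ ≈ 4.472ℏ.
|L| − L_z,max = (2√5 − 4)ℏ ≈ 0.4721ℏ.
For m_l = -1: cos θ = -1/√20, θ ≈ 102.92°.

|L| = 2√5 ℏ ≈ 4.472ℏ; |L|−L_z,max ≈ 0.4721ℏ; θ(m_l=-1) ≈ 102.92°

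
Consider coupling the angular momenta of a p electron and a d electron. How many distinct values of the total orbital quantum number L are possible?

3

The total orbital quantum number L ranges from |l₁ − l₂| to l₁ + l₂ in integer steps.
Allowed values: L = 1, 2, 3.
That is 3 values.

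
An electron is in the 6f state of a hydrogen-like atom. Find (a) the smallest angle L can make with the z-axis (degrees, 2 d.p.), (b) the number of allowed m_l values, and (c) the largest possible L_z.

θ_min ≈ 30.00°; 7 values; L_z,max = 3ℏ

The 6f subshell has l = 3.
cos θ_min = 3/√12, so θ_min ≈ 30.00°.
There are 2l+1 = 7 values of m_l.
L_z,max = lℏ = 3ℏ.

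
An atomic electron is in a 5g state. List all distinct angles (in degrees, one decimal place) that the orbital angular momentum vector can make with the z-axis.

θ ∈ {26.6°, 47.9°, 63.4°, 77.1°, 90.0°, 102.9°, 116.6°, 132.1°, 153.4°}

The 5g subshell has l = 4.
|L|² = l(l+1)ℏ² = 20ℏ², so |L| = 2√5 ℏ.
cos θ = m_l/√20 for each m_l ∈ {-4, -3, -2, -1, 0, 1, 2, 3, 4}.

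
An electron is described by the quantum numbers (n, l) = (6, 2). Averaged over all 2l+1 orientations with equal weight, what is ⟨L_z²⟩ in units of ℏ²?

m_l ∈ {-2, -1, 0, 1, 2}.
⟨L_z²⟩ = ℏ²·(Σ m_l²)/(2l+1) = ℏ²·10/5 = 2ℏ².

⟨L_z²⟩ = 2 ℏ²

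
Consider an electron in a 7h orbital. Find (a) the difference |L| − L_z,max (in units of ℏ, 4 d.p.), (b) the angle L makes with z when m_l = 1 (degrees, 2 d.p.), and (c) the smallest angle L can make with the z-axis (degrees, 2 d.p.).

|L|−L_z,max ≈ 0.4772ℏ; θ(m_l=1) ≈ 79.48°; θ_min ≈ 24.09°

The 7h subshell has l = 5.
|L| − L_z,max = (√30 − 5)ℏ ≈ 0.4772ℏ.
For m_l = 1: cos θ = 1/√30, θ ≈ 79.48°.
cos θ_min = 5/√30, so θ_min ≈ 24.09°.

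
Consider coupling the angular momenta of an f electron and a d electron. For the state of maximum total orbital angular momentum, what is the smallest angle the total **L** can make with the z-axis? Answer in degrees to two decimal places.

By the triangle rule, |l₁ − l₂| ≤ L ≤ l₁ + l₂.
Allowed values: L = 1, 2, 3, 4, 5.
The maximum is L = 5, with |L_tot| = ℏ√(5·6) = √30 ℏ.
The minimum angle with z is arccos(5/√30) ≈ 24.09°.

θ_min ≈ 24.09°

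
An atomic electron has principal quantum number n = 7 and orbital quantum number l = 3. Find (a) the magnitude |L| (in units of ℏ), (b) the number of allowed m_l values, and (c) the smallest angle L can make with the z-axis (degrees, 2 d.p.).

|L| = 2√3 ℏ ≈ 3.464ℏ; 7 values; θ_min ≈ 30.00°

|L| = ℏ√(3·4) = 2√3 ℏ ≈ 3.464ℏ.
There are 2l+1 = 7 values of m_l.
cos θ_min = 3/√12, so θ_min ≈ 30.00°.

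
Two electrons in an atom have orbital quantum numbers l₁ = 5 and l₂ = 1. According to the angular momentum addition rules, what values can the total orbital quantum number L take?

L = 4, 5, 6

The total orbital quantum number L ranges from |l₁ − l₂| to l₁ + l₂ in integer steps.
Allowed values: L = 4, 5, 6.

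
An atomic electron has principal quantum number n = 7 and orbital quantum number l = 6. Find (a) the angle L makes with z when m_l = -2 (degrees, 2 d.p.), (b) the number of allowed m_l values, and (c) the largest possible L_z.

θ(m_l=-2) ≈ 107.98°; 13 values; L_z,max = 6ℏ

For m_l = -2: cos θ = -2/√42, θ ≈ 107.98°.
There are 2l+1 = 13 values of m_l.
L_z,max = lℏ = 6ℏ.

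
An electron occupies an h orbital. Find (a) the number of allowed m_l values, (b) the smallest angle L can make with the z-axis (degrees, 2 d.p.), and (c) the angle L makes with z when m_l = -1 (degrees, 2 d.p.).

For an h orbital, l = 5.
There are 2l+1 = 11 values of m_l.
cos θ_min = 5/√30, so θ_min ≈ 24.09°.
For m_l = -1: cos θ = -1/√30, θ ≈ 100.52°.

11 values; θ_min ≈ 24.09°; θ(m_l=-1) ≈ 100.52°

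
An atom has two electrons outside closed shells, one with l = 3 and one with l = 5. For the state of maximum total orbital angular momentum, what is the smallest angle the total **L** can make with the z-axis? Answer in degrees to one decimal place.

θ_min ≈ 19.5°

By the triangle rule, |l₁ − l₂| ≤ L ≤ l₁ + l₂.
So L can be 2, 3, 4, 5, 6, 7, 8.
The maximum is L = 8, with |L_tot| = ℏ√(8·9) = 6√2 ℏ.
The minimum angle with z is arccos(8/√72) ≈ 19.5°.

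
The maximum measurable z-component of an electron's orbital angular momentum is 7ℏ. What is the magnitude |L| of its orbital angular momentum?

Since max m_l = l, l = 7.
Then |L| = ℏ√(7·8) = 2√14 ℏ.

|L| = 2√14 ℏ ≈ 7.483ℏ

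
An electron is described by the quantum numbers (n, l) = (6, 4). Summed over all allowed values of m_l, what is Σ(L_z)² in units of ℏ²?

Σ(L_z)² = 60 ℏ²

m_l ∈ {-4, -3, -2, -1, 0, 1, 2, 3, 4}.
Σ m_l² = 2·(1 + 4 + 9 + 16) = 60.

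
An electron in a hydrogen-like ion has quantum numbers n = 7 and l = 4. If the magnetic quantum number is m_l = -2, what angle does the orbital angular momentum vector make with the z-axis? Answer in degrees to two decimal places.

|L|² = l(l+1)ℏ² = 20ℏ², so |L| = 2√5 ℏ.
L_z = m_l ℏ = −2ℏ.
cos θ = L_z/|L| = -2/√20, so θ ≈ 116.57°.

θ ≈ 116.57°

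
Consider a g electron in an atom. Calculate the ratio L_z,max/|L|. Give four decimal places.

A g state has l = 4.
|L| = 2√5 ℏ ≈ 4.4721ℏ, while L_z,max = lℏ = 4ℏ.
L_z,max/|L| = 4/√20 = 0.8944.

L_z,max/|L| = 0.8944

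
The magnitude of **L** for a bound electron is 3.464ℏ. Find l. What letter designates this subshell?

l = 3 (f orbital)

|L| = ℏ√(l(l+1)), so l(l+1) = 12.
The positive root is l = 3.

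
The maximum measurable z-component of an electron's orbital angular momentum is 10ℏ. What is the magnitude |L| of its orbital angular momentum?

The maximum L_z equals lℏ, giving l = 10.
|L| = ℏ√(l(l+1)) = √110 ℏ.

|L| = √110 ℏ ≈ 10.488ℏ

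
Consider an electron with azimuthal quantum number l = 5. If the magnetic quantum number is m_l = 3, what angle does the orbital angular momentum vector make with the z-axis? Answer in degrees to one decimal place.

θ ≈ 56.8°

|L| = √(l(l+1)) ℏ = √30 ℏ.
L_z = m_l ℏ = 3ℏ.
cos θ = L_z/|L| = 3/√30, so θ ≈ 56.8°.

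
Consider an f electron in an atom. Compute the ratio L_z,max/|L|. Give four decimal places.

An f state has l = 3.
|L| = 2√3 ℏ ≈ 3.4641ℏ, while L_z,max = lℏ = 3ℏ.
L_z,max/|L| = 3/√12 = 0.8660.

L_z,max/|L| = 0.8660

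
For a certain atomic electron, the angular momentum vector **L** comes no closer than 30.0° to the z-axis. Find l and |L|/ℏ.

cos θ_min = l/√(l(l+1)) = √(l/(l+1)), so l/(l+1) = cos²(30.0°) = 0.7500.
Thus l = 0.7500/(1 − 0.7500) ≈ 3.
Then |L| = ℏ√(3·4) = 2√3 ℏ.

l = 3, |L| = 2√3 ℏ ≈ 3.464ℏ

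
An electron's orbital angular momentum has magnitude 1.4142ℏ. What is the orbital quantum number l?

l = 1

|L| = ℏ√(l(l+1)), so l(l+1) = 2.
Solving: l = 1.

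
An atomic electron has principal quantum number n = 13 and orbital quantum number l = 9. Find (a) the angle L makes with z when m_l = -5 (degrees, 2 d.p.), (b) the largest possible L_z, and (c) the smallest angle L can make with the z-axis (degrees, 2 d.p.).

For m_l = -5: cos θ = -5/√90, θ ≈ 121.81°.
L_z,max = lℏ = 9ℏ.
cos θ_min = 9/√90, so θ_min ≈ 18.43°.

θ(m_l=-5) ≈ 121.81°; L_z,max = 9ℏ; θ_min ≈ 18.43°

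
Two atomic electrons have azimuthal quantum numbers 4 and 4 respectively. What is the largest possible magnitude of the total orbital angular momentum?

|L_tot|_max = 6√2 ℏ ≈ 8.485ℏ

L runs from |4 − 4| = 0 to 4 + 4 = 8.
So L can be 0, 1, 2, 3, 4, 5, 6, 7, 8.
The largest magnitude corresponds to L = 8: |L_tot| = ℏ√(8·9) = 6√2 ℏ.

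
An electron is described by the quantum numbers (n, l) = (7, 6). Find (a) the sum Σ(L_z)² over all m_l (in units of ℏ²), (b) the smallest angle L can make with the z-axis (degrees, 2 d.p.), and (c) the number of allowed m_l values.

Σ(L_z)² = 182 ℏ²; θ_min ≈ 22.21°; 13 values

Σ m_l² = 182, so Σ(L_z)² = 182 ℏ².
cos θ_min = 6/√42, so θ_min ≈ 22.21°.
There are 2l+1 = 13 values of m_l.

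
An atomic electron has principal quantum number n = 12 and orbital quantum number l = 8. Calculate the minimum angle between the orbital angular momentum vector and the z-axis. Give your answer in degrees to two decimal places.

|L| = ℏ√(l(l+1)) = 6√2 ℏ.
The smallest angle corresponds to the largest L_z, i.e. m_l = l = 8, giving L_z = 8ℏ.
cos θ_min = 8/√72, so θ_min ≈ 19.47°.

θ_min ≈ 19.47°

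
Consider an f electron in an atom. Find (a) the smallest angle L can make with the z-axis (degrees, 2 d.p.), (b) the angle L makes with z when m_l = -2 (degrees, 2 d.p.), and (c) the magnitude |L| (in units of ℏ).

θ_min ≈ 30.00°; θ(m_l=-2) ≈ 125.26°; |L| = 2√3 ℏ ≈ 3.464ℏ

The letter f corresponds to l = 3.
cos θ_min = 3/√12, so θ_min ≈ 30.00°.
For m_l = -2: cos θ = -2/√12, θ ≈ 125.26°.
|L| = ℏ√(3·4) = 2√3 ℏ ≈ 3.464ℏ.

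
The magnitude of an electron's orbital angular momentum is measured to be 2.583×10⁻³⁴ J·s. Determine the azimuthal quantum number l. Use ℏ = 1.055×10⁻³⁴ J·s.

Dividing by ℏ: |L|/ℏ ≈ 2.448.
Set l(l+1) = 5.99; the integer solution is l = 2.

l = 2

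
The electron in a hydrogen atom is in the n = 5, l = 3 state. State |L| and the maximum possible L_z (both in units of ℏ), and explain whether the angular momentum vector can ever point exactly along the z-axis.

No: L_z,max = 3ℏ < |L| = 2√3 ℏ ≈ 3.464ℏ

|L| = 2√3 ℏ ≈ 3.4641ℏ, while L_z,max = lℏ = 3ℏ.
Since |L| > L_z,max, the vector can never point exactly along z; the closest it comes is θ_min = arccos(3/√12) ≈ 30.0°.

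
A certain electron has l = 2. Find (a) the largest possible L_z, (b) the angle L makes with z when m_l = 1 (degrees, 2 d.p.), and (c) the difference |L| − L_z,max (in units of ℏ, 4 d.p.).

L_z,max = 2ℏ; θ(m_l=1) ≈ 65.91°; |L|−L_z,max ≈ 0.4495ℏ

L_z,max = lℏ = 2ℏ.
For m_l = 1: cos θ = 1/√6, θ ≈ 65.91°.
|L| − L_z,max = (√6 − 2)ℏ ≈ 0.4495ℏ.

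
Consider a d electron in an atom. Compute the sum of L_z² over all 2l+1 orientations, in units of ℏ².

The letter d corresponds to l = 2.
m_l runs from −2 to 2, i.e. {-2, -1, 0, 1, 2}.
Σ m_l² = l(l+1)(2l+1)/3 = 2·3·5/3 = 10.

Σ(L_z)² = 10 ℏ²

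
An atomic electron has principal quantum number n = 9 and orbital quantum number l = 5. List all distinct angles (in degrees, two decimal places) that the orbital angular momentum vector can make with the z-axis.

θ ∈ {24.09°, 43.09°, 56.79°, 68.58°, 79.48°, 90.00°, 100.52°, 111.42°, 123.21°, 136.91°, 155.91°}

|L| = √(l(l+1)) ℏ = √30 ℏ.
cos θ = m_l/√30 for each m_l ∈ {-5, -4, -3, -2, -1, 0, 1, 2, 3, 4, 5}.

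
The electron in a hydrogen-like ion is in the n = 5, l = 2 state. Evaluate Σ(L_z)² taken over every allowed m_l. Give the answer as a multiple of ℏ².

m_l runs from −2 to 2, i.e. {-2, -1, 0, 1, 2}.
Σ m_l² = l(l+1)(2l+1)/3 = 2·3·5/3 = 10.

Σ(L_z)² = 10 ℏ²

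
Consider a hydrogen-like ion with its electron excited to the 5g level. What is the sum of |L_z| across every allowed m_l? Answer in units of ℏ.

The 5g level has l = 4.
m_l ∈ {-4, -3, -2, -1, 0, 1, 2, 3, 4}.
Σ|m_l| = 2(1+2+…+4) = 20.

Σ|L_z| = 20 ℏ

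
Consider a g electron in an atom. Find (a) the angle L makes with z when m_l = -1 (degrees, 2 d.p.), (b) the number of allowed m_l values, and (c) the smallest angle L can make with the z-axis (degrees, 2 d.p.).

For a g orbital, l = 4.
For m_l = -1: cos θ = -1/√20, θ ≈ 102.92°.
There are 2l+1 = 9 values of m_l.
cos θ_min = 4/√20, so θ_min ≈ 26.57°.

θ(m_l=-1) ≈ 102.92°; 9 values; θ_min ≈ 26.57°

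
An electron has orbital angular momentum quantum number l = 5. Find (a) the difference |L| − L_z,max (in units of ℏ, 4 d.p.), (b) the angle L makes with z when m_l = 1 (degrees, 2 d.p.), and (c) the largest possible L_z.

|L| − L_z,max = (√30 − 5)ℏ ≈ 0.4772ℏ.
For m_l = 1: cos θ = 1/√30, θ ≈ 79.48°.
L_z,max = lℏ = 5ℏ.

|L|−L_z,max ≈ 0.4772ℏ; θ(m_l=1) ≈ 79.48°; L_z,max = 5ℏ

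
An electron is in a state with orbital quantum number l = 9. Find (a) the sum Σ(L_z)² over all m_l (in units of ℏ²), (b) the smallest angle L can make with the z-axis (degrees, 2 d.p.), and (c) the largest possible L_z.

Σ(L_z)² = 570 ℏ²; θ_min ≈ 18.43°; L_z,max = 9ℏ

Σ m_l² = 570, so Σ(L_z)² = 570 ℏ².
cos θ_min = 9/√90, so θ_min ≈ 18.43°.
L_z,max = lℏ = 9ℏ.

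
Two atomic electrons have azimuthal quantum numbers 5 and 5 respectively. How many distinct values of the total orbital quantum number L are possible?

11

Angular momentum addition gives L = |l₁ − l₂|, …, l₁ + l₂.
L ∈ {0, 1, 2, 3, 4, 5, 6, 7, 8, 9, 10}.
That is 11 values.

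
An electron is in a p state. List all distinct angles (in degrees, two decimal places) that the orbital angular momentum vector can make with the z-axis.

The letter p corresponds to l = 1.
|L| = √(l(l+1)) ℏ = √2 ℏ.
cos θ = m_l/√2 for each m_l ∈ {-1, 0, 1}.

θ ∈ {45.00°, 90.00°, 135.00°}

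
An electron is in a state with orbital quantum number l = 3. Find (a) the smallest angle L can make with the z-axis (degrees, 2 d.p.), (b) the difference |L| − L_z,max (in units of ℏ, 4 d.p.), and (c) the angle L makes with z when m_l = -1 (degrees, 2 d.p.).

cos θ_min = 3/√12, so θ_min ≈ 30.00°.
|L| − L_z,max = (2√3 − 3)ℏ ≈ 0.4641ℏ.
For m_l = -1: cos θ = -1/√12, θ ≈ 106.78°.

θ_min ≈ 30.00°; |L|−L_z,max ≈ 0.4641ℏ; θ(m_l=-1) ≈ 106.78°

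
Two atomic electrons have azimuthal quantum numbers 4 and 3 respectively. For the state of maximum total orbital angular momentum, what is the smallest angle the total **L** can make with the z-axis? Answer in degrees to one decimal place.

θ_min ≈ 20.7°

The total orbital quantum number L ranges from |l₁ − l₂| to l₁ + l₂ in integer steps.
L ∈ {1, 2, 3, 4, 5, 6, 7}.
The maximum is L = 7, with |L_tot| = ℏ√(7·8) = 2√14 ℏ.
The minimum angle with z is arccos(7/√56) ≈ 20.7°.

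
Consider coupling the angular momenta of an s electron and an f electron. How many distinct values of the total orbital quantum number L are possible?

1

L runs from |0 − 3| = 3 to 0 + 3 = 3.
L ∈ {3}.
That is 1 value.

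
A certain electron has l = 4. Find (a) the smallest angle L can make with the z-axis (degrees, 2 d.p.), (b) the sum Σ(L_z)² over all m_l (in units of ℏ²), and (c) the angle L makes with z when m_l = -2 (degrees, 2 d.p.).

θ_min ≈ 26.57°; Σ(L_z)² = 60 ℏ²; θ(m_l=-2) ≈ 116.57°

cos θ_min = 4/√20, so θ_min ≈ 26.57°.
Σ m_l² = 60, so Σ(L_z)² = 60 ℏ².
For m_l = -2: cos θ = -2/√20, θ ≈ 116.57°.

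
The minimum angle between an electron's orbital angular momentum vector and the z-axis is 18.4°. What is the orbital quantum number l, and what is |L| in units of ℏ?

At minimum angle, m_l = l, so cos θ = l/√(l(l+1)); cos²θ = l/(l+1) = 0.9004.
l = cos²θ/sin²θ ≈ 9.
Then |L| = ℏ√(9·10) = 3√10 ℏ.

l = 9, |L| = 3√10 ℏ ≈ 9.487ℏ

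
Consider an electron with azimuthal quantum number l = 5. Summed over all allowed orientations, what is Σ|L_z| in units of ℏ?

Σ|L_z| = 30 ℏ

The allowed m_l values are -5, -4, -3, -2, -1, 0, 1, 2, 3, 4, 5.
Σ|m_l| = l(l+1) = 30.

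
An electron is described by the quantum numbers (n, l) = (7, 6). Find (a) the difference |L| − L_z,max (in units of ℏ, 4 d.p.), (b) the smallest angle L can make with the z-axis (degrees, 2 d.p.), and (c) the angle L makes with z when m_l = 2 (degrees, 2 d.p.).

|L|−L_z,max ≈ 0.4807ℏ; θ_min ≈ 22.21°; θ(m_l=2) ≈ 72.02°

|L| − L_z,max = (√42 − 6)ℏ ≈ 0.4807ℏ.
cos θ_min = 6/√42, so θ_min ≈ 22.21°.
For m_l = 2: cos θ = 2/√42, θ ≈ 72.02°.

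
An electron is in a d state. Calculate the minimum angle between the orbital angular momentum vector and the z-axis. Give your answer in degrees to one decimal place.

The letter d corresponds to l = 2.
|L|² = l(l+1)ℏ² = 6ℏ², so |L| = √6 ℏ.
The smallest angle corresponds to the largest L_z, i.e. m_l = l = 2, giving L_z = 2ℏ.
cos θ_min = 2/√6, so θ_min ≈ 35.3°.

θ_min ≈ 35.3°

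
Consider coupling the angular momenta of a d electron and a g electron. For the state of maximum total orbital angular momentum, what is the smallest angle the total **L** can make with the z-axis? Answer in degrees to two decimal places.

θ_min ≈ 22.21°

The total orbital quantum number L ranges from |l₁ − l₂| to l₁ + l₂ in integer steps.
Allowed values: L = 2, 3, 4, 5, 6.
The maximum is L = 6, with |L_tot| = ℏ√(6·7) = √42 ℏ.
The minimum angle with z is arccos(6/√42) ≈ 22.21°.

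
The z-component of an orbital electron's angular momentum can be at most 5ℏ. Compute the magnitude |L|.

The maximum L_z equals lℏ, giving l = 5.
|L| = √(l(l+1)) ℏ = √30 ℏ.

|L| = √30 ℏ ≈ 5.477ℏ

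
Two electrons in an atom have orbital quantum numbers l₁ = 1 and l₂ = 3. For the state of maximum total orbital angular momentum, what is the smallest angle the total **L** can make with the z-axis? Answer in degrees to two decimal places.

By the triangle rule, |l₁ − l₂| ≤ L ≤ l₁ + l₂.
So L can be 2, 3, 4.
The maximum is L = 4, with |L_tot| = ℏ√(4·5) = 2√5 ℏ.
The minimum angle with z is arccos(4/√20) ≈ 26.57°.

θ_min ≈ 26.57°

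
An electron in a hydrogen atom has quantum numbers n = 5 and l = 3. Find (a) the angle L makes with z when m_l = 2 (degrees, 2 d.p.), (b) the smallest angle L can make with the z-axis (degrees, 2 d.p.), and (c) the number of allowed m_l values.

For m_l = 2: cos θ = 2/√12, θ ≈ 54.74°.
cos θ_min = 3/√12, so θ_min ≈ 30.00°.
There are 2l+1 = 7 values of m_l.

θ(m_l=2) ≈ 54.74°; θ_min ≈ 30.00°; 7 values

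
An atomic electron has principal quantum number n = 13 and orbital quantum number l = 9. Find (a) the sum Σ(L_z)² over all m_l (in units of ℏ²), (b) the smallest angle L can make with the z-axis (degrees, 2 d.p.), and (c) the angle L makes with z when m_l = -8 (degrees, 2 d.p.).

Σ(L_z)² = 570 ℏ²; θ_min ≈ 18.43°; θ(m_l=-8) ≈ 147.49°

Σ m_l² = 570, so Σ(L_z)² = 570 ℏ².
cos θ_min = 9/√90, so θ_min ≈ 18.43°.
For m_l = -8: cos θ = -8/√90, θ ≈ 147.49°.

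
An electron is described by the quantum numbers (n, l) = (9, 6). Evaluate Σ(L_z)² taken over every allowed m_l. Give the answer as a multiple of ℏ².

Σ(L_z)² = 182 ℏ²

m_l ∈ {-6, -5, -4, -3, -2, -1, 0, 1, 2, 3, 4, 5, 6}.
Summing m² from −6 to 6: Σ m_l² = 182.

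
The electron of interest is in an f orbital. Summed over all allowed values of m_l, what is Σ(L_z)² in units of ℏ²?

Σ(L_z)² = 28 ℏ²

For an f orbital, l = 3.
m_l ∈ {-3, -2, -1, 0, 1, 2, 3}.
Σ m_l² = l(l+1)(2l+1)/3 = 3·4·7/3 = 28.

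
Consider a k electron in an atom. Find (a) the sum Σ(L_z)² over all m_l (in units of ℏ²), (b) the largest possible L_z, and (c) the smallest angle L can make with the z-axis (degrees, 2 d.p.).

Σ(L_z)² = 280 ℏ²; L_z,max = 7ℏ; θ_min ≈ 20.70°

A k state has l = 7.
Σ m_l² = 280, so Σ(L_z)² = 280 ℏ².
L_z,max = lℏ = 7ℏ.
cos θ_min = 7/√56, so θ_min ≈ 20.70°.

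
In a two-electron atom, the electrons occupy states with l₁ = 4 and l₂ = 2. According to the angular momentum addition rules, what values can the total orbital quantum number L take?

L = 2, 3, 4, 5, 6

Angular momentum addition gives L = |l₁ − l₂|, …, l₁ + l₂.
Allowed values: L = 2, 3, 4, 5, 6.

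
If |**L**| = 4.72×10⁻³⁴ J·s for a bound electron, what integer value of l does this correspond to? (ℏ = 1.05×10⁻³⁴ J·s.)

l = 4

Dividing by ℏ: |L|/ℏ ≈ 4.495.
(|L|/ℏ)² = l(l+1) ≈ 20.21 ⇒ l = 4.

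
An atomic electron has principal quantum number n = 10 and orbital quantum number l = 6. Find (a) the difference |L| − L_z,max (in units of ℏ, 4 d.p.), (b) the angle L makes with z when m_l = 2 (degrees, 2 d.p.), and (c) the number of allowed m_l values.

|L|−L_z,max ≈ 0.4807ℏ; θ(m_l=2) ≈ 72.02°; 13 values

|L| − L_z,max = (√42 − 6)ℏ ≈ 0.4807ℏ.
For m_l = 2: cos θ = 2/√42, θ ≈ 72.02°.
There are 2l+1 = 13 values of m_l.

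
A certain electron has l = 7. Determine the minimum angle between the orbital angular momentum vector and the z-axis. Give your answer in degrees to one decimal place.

|L|² = l(l+1)ℏ² = 56ℏ², so |L| = 2√14 ℏ.
The smallest angle corresponds to the largest L_z, i.e. m_l = l = 7, giving L_z = 7ℏ.
cos θ_min = 7/√56, so θ_min ≈ 20.7°.

θ_min ≈ 20.7°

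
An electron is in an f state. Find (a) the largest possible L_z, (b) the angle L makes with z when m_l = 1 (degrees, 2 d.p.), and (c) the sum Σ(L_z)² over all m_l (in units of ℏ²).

For an f orbital, l = 3.
L_z,max = lℏ = 3ℏ.
For m_l = 1: cos θ = 1/√12, θ ≈ 73.22°.
Σ m_l² = 28, so Σ(L_z)² = 28 ℏ².

L_z,max = 3ℏ; θ(m_l=1) ≈ 73.22°; Σ(L_z)² = 28 ℏ²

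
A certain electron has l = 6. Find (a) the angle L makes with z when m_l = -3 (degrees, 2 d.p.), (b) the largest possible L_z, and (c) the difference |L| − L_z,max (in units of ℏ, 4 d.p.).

θ(m_l=-3) ≈ 117.58°; L_z,max = 6ℏ; |L|−L_z,max ≈ 0.4807ℏ

For m_l = -3: cos θ = -3/√42, θ ≈ 117.58°.
L_z,max = lℏ = 6ℏ.
|L| − L_z,max = (√42 − 6)ℏ ≈ 0.4807ℏ.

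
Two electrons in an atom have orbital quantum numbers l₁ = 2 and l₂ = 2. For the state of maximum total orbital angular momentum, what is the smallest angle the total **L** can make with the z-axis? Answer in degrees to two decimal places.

θ_min ≈ 26.57°

The total orbital quantum number L ranges from |l₁ − l₂| to l₁ + l₂ in integer steps.
L ∈ {0, 1, 2, 3, 4}.
The maximum is L = 4, with |L_tot| = ℏ√(4·5) = 2√5 ℏ.
The minimum angle with z is arccos(4/√20) ≈ 26.57°.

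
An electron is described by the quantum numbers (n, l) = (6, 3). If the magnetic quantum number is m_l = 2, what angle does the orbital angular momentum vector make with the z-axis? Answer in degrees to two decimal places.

|L|² = l(l+1)ℏ² = 12ℏ², so |L| = 2√3 ℏ.
L_z = m_l ℏ = 2ℏ.
cos θ = L_z/|L| = 2/√12, so θ ≈ 54.74°.

θ ≈ 54.74°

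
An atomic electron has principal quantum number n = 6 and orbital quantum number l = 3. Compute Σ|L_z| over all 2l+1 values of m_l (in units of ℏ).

The allowed m_l values are -3, -2, -1, 0, 1, 2, 3.
Σ|m_l| = l(l+1) = 12.

Σ|L_z| = 12 ℏ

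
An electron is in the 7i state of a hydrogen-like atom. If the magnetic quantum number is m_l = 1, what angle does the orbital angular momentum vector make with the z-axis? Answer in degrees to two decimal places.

θ ≈ 81.12°

The 7i subshell has l = 6.
|L| = √(l(l+1)) ℏ = √42 ℏ.
L_z = m_l ℏ = 1ℏ.
cos θ = L_z/|L| = 1/√42, so θ ≈ 81.12°.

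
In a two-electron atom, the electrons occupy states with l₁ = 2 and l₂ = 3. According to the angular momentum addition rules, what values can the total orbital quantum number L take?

L = 1, 2, 3, 4, 5

L runs from |2 − 3| = 1 to 2 + 3 = 5.
L ∈ {1, 2, 3, 4, 5}.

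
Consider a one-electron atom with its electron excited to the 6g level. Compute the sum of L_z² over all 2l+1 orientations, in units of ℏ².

The 6g level has l = 4.
m_l ∈ {-4, -3, -2, -1, 0, 1, 2, 3, 4}.
Summing m² from −4 to 4: Σ m_l² = 60.

Σ(L_z)² = 60 ℏ²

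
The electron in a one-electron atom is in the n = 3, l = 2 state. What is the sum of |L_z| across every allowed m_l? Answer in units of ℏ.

Σ|L_z| = 6 ℏ

m_l runs from −2 to 2, i.e. {-2, -1, 0, 1, 2}.
Σ|m_l| = 2(1+2+…+2) = 6.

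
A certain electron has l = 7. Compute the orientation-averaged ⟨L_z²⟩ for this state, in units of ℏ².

⟨L_z²⟩ = 18.67 ℏ²

m_l ∈ {-7, -6, -5, -4, -3, -2, -1, 0, 1, 2, 3, 4, 5, 6, 7}.
⟨L_z²⟩ = ℏ²·(Σ m_l²)/(2l+1) = ℏ²·280/15 = 18.67ℏ².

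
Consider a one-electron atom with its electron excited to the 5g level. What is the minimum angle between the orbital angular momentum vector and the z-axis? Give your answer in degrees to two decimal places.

The 5g level has l = 4.
|L|² = l(l+1)ℏ² = 20ℏ², so |L| = 2√5 ℏ.
The smallest angle corresponds to the largest L_z, i.e. m_l = l = 4, giving L_z = 4ℏ.
cos θ_min = 4/√20, so θ_min ≈ 26.57°.

θ_min ≈ 26.57°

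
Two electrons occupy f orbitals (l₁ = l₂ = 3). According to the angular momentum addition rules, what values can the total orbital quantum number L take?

L = 0, 1, 2, 3, 4, 5, 6

By the triangle rule, |l₁ − l₂| ≤ L ≤ l₁ + l₂.
L ∈ {0, 1, 2, 3, 4, 5, 6}.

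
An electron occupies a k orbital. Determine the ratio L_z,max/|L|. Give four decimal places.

A k state has l = 7.
|L| = 2√14 ℏ ≈ 7.4833ℏ, while L_z,max = lℏ = 7ℏ.
L_z,max/|L| = 7/√56 = 0.9354.

L_z,max/|L| = 0.9354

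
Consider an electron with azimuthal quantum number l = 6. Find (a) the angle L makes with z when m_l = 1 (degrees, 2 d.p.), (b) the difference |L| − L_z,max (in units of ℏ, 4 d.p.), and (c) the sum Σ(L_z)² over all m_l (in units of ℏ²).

θ(m_l=1) ≈ 81.12°; |L|−L_z,max ≈ 0.4807ℏ; Σ(L_z)² = 182 ℏ²

For m_l = 1: cos θ = 1/√42, θ ≈ 81.12°.
|L| − L_z,max = (√42 − 6)ℏ ≈ 0.4807ℏ.
Σ m_l² = 182, so Σ(L_z)² = 182 ℏ².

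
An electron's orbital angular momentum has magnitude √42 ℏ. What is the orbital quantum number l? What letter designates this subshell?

l = 6 (i orbital)

Since |L|² = l(l+1)ℏ², l(l+1) = 42.
l² + l − 42 = 0 ⇒ l = 6.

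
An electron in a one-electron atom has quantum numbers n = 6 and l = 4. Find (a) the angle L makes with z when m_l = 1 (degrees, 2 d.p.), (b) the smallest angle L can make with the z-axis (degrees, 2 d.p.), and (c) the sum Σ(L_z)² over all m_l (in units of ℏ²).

For m_l = 1: cos θ = 1/√20, θ ≈ 77.08°.
cos θ_min = 4/√20, so θ_min ≈ 26.57°.
Σ m_l² = 60, so Σ(L_z)² = 60 ℏ².

θ(m_l=1) ≈ 77.08°; θ_min ≈ 26.57°; Σ(L_z)² = 60 ℏ²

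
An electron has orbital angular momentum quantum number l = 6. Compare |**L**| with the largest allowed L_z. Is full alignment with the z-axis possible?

|L| = √42 ℏ ≈ 6.4807ℏ, while L_z,max = lℏ = 6ℏ.
Since |L| > L_z,max, the vector can never point exactly along z; the closest it comes is θ_min = arccos(6/√42) ≈ 22.2°.

No: L_z,max = 6ℏ < |L| = √42 ℏ ≈ 6.481ℏ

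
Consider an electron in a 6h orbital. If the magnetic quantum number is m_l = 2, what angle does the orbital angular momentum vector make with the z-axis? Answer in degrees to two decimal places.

θ ≈ 68.58°

The 6h subshell has l = 5.
|L| = √(l(l+1)) ℏ = √30 ℏ.
L_z = m_l ℏ = 2ℏ.
cos θ = L_z/|L| = 2/√30, so θ ≈ 68.58°.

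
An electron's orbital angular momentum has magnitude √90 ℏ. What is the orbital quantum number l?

Since |L|² = l(l+1)ℏ², l(l+1) = 90.
l² + l − 90 = 0 ⇒ l = 9.

l = 9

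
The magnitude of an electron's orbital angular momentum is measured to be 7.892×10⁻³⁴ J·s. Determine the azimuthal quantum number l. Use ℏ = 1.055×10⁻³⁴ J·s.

In units of ℏ, |L| ≈ 7.481.
l(l+1) ≈ 7.481² ≈ 55.96, so l = 7.

l = 7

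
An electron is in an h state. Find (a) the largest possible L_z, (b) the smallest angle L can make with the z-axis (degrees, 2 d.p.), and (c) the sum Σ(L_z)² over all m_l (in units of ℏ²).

L_z,max = 5ℏ; θ_min ≈ 24.09°; Σ(L_z)² = 110 ℏ²

An h state has l = 5.
L_z,max = lℏ = 5ℏ.
cos θ_min = 5/√30, so θ_min ≈ 24.09°.
Σ m_l² = 110, so Σ(L_z)² = 110 ℏ².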